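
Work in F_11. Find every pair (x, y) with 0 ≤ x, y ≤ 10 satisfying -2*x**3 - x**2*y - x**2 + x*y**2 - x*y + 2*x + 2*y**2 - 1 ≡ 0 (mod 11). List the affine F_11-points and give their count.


Affine F_11-points: {(2, 9), (4, 3), (4, 4), (6, 9), (6, 10), (7, 8), (8, 2), (8, 3), (9, 9)}; count = 9.

For each of the 121 pairs (x, y) ∈ F_11², evaluate f(x, y) mod 11. Record the zeros.
  x = 0: [0↦10, 1↦1, 2↦7, 3↦6, 4↦9, 5↦5, 6↦5, 7↦9, 8↦6, 9↦7, 10↦1]  zeros at y ∈ ∅
  x = 1: [0↦9, 1↦10, 2↦6, 3↦8, 4↦5, 5↦8, 6↦6, 7↦10, 8↦9, 9↦3, 10↦3]  zeros at y ∈ ∅
  x = 2: [0↦5, 1↦3, 2↦9, 3↦1, 4↦1, 5↦9, 6↦3, 7↦5, 8↦4, 9↦0, 10↦4]  zeros at y ∈ {9}
  x = 3: [0↦8, 1↦1, 2↦4, 3↦6, 4↦7, 5↦7, 6↦6, 7↦4, 8↦1, 9↦8, 10↦3]  zeros at y ∈ ∅
  x = 4: [0↦6, 1↦3, 2↦1, 3↦0, 4↦0, 5↦1, 6↦3, 7↦6, 8↦10, 9↦4, 10↦10]  zeros at y ∈ {3, 4}
  x = 5: [0↦9, 1↦8, 2↦10, 3↦4, 4↦1, 5↦1, 6↦4, 7↦10, 8↦8, 9↦9, 10↦2]  zeros at y ∈ ∅
  x = 6: [0↦5, 1↦4, 2↦8, 3↦6, 4↦9, 5↦6, 6↦8, 7↦4, 8↦5, 9↦0, 10↦0]  zeros at y ∈ {9, 10}
  x = 7: [0↦4, 1↦1, 2↦5, 3↦5, 4↦1, 5↦4, 6↦3, 7↦9, 8↦0, 9↦9, 10↦3]  zeros at y ∈ {8}
  x = 8: [0↦5, 1↦9, 2↦0, 3↦0, 4↦9, 5↦5, 6↦10, 7↦2, 8↦3, 9↦2, 10↦10]  zeros at y ∈ {2, 3}
  x = 9: [0↦7, 1↦5, 2↦3, 3↦1, 4↦10, 5↦8, 6↦6, 7↦4, 8↦2, 9↦0, 10↦9]  zeros at y ∈ {9}
  x = 10: [0↦9, 1↦10, 2↦2, 3↦7, 4↦3, 5↦1, 6↦1, 7↦3, 8↦7, 9↦2, 10↦10]  zeros at y ∈ ∅
Collecting zeros: affine points = {(2, 9), (4, 3), (4, 4), (6, 9), (6, 10), (7, 8), (8, 2), (8, 3), (9, 9)}.
Total count |C(F_11)_aff| = 9.


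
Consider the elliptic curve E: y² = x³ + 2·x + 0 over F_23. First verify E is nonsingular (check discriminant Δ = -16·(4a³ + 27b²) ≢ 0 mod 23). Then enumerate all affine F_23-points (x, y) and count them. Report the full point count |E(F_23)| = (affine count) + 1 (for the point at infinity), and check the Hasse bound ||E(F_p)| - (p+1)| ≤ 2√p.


Affine points = {(0, 0), (1, 7), (1, 16), (2, 9), (2, 14), (4, 7), (4, 16), (7, 9), (7, 14), (10, 10), (10, 13), (12, 2), (12, 21), (14, 9), (14, 14), (15, 1), (15, 22), (17, 5), (17, 18), (18, 7), (18, 16), (20, 6), (20, 17)}; affine count = 23; |E(F_23)| = 24.

Discriminant check: Δ ∝ 4a³ + 27b² = 4·2³ + 27·0² = 4·8 + 27·0 ≡ 9 (mod 23). Nonzero ⇒ E is nonsingular.
For each x ∈ F_23, compute rhs = x³ + 2·x + 0 mod 23, then count y ∈ F_23 with y² ≡ rhs.
  x = 0: rhs = 0, matching y values: 0 (1 points).
  x = 1: rhs = 3, matching y values: 7, 16 (2 points).
  x = 2: rhs = 12, matching y values: 9, 14 (2 points).
  x = 3: rhs = 10, matching y values: none (0 points).
  x = 4: rhs = 3, matching y values: 7, 16 (2 points).
  x = 5: rhs = 20, matching y values: none (0 points).
  x = 6: rhs = 21, matching y values: none (0 points).
  x = 7: rhs = 12, matching y values: 9, 14 (2 points).
  x = 8: rhs = 22, matching y values: none (0 points).
  x = 9: rhs = 11, matching y values: none (0 points).
  x = 10: rhs = 8, matching y values: 10, 13 (2 points).
  x = 11: rhs = 19, matching y values: none (0 points).
  x = 12: rhs = 4, matching y values: 2, 21 (2 points).
  x = 13: rhs = 15, matching y values: none (0 points).
  x = 14: rhs = 12, matching y values: 9, 14 (2 points).
  x = 15: rhs = 1, matching y values: 1, 22 (2 points).
  x = 16: rhs = 11, matching y values: none (0 points).
  x = 17: rhs = 2, matching y values: 5, 18 (2 points).
  x = 18: rhs = 3, matching y values: 7, 16 (2 points).
  x = 19: rhs = 20, matching y values: none (0 points).
  x = 20: rhs = 13, matching y values: 6, 17 (2 points).
  x = 21: rhs = 11, matching y values: none (0 points).
  x = 22: rhs = 20, matching y values: none (0 points).
Total affine count: 23.
Full point count |E(F_23)| = 23 + 1 = 24.
Hasse bound: |24 − (23+1)| = |0| = 0 ≤ 2√23 ≈ 9.5917 ✓.


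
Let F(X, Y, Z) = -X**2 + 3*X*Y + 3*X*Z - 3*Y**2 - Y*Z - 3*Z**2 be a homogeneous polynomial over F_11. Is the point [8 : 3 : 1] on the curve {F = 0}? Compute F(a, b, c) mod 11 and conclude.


F(8,3,1) ≡ 10 (mod 11); P is NOT on the curve.

Evaluate F(8, 3, 1) term-by-term (mod 11).
  -X**2 ↦ -1·64·1·1 = -64
  3*X*Y ↦ 3·8·3·1 = 72
  3*X*Z ↦ 3·8·1·1 = 24
  -3*Y**2 ↦ -3·1·9·1 = -27
  -Y*Z ↦ -1·1·3·1 = -3
  -3*Z**2 ↦ -3·1·1·1 = -3
Sum: F(8, 3, 1) = (-64) + (72) + (24) + (-27) + (-3) + (-3) = -1.
Reducing mod 11: -1 ≡ 10 (mod 11).
Since F(a, b, c) ≡ 10 ≠ 0 (mod 11), P does NOT lie on the curve.


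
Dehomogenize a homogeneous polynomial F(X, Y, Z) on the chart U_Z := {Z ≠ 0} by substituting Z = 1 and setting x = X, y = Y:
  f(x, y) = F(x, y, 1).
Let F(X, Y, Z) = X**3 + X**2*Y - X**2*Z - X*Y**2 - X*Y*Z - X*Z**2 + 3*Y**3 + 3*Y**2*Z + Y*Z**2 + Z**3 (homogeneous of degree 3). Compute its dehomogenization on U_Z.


f(x, y) = x**3 + x**2*y - x**2 - x*y**2 - x*y - x + 3*y**3 + 3*y**2 + y + 1

On U_Z we set Z = 1. Each monomial c·X^i·Y^j·Z^k in F becomes c·x^i·y^j·1^k = c·x^i·y^j.
Substituting Z = 1: F(X, Y, 1) = x**3 + x**2*y - x**2 - x*y**2 - x*y - x + 3*y**3 + 3*y**2 + y + 1.
Note: deg(f) ≤ deg(F) = 3; strict inequality happens when F is divisible by Z (lost terms).


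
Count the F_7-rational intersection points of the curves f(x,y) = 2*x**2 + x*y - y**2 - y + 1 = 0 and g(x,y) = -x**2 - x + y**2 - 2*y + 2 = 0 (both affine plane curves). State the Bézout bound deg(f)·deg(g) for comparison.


Common zeros: ∅; count = 0; Bézout bound = 4.

deg(f) = 2, deg(g) = 2, so Bézout bound = 4.
Scan x ∈ F_7. For each x, list the y ∈ F_7 with f(x, y) ≡ 0 and those with g(x, y) ≡ 0 (mod 7); the common zeros in that column are the intersection.
  x = 0: f ≡ 0 at y ∈ ∅; g ≡ 0 at y ∈ ∅; common: ∅.
  x = 1: f ≡ 0 at y ∈ ∅; g ≡ 0 at y ∈ {0, 2}; common: ∅.
  x = 2: f ≡ 0 at y ∈ {2, 6}; g ≡ 0 at y ∈ ∅; common: ∅.
  x = 3: f ≡ 0 at y ∈ ∅; g ≡ 0 at y ∈ {3, 6}; common: ∅.
  x = 4: f ≡ 0 at y ∈ {1, 2}; g ≡ 0 at y ∈ ∅; common: ∅.
  x = 5: f ≡ 0 at y ∈ ∅; g ≡ 0 at y ∈ {0, 2}; common: ∅.
  x = 6: f ≡ 0 at y ∈ {1, 4}; g ≡ 0 at y ∈ ∅; common: ∅.
Collecting: common zeros = ∅, so the count is 0.
Comparison with the Bézout bound: 0 ≤ 4 = deg(f)·deg(g), as expected for curves with no common component (the affine F_7-count falls short of the bound because intersections may lie at infinity, over extension fields, or carry multiplicity).


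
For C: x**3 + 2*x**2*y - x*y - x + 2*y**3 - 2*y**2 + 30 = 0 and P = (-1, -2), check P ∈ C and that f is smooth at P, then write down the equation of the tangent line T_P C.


Tangent line at P: 12*x + 35*y + 82 = 0.

Step 1: f(-1, -2) = 0, so P lies on C.
Step 2: partial derivatives
  f_x(x, y) = 3*x**2 + 4*x*y - y - 1, f_y(x, y) = 2*x**2 - x + 6*y**2 - 4*y.
  f_x(P) = 12, f_y(P) = 35 (gradient nonzero, so P is smooth).
Step 3: tangent line at P: 12·(x − -1) + 35·(y − -2) = 0.
Expanding: 12*x + 35*y + 82 = 0.


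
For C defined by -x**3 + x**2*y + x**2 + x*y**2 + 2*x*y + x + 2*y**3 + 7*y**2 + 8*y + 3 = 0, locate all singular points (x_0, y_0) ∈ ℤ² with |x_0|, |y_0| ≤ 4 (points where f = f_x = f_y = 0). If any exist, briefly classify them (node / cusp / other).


Singular points: {(0, -1)}; classification: cusp.

Compute partial derivatives:
  f_x = -3*x**2 + 2*x*y + 2*x + y**2 + 2*y + 1.
  f_y = x**2 + 2*x*y + 2*x + 6*y**2 + 14*y + 8.
Scan x_0 ∈ {−4, ..., 4}. For each x_0, f_y(x_0, y) is a polynomial in y; find its integer roots y ∈ {−4, ..., 4}, then test f_x and f at those candidates.
  x = -4: f_y(-4, y) = 6*y**2 + 6*y + 16; no integer root y with |y| ≤ 4.
  x = -3: f_y(-3, y) = 6*y**2 + 8*y + 11; no integer root y with |y| ≤ 4.
  x = -2: f_y(-2, y) = 6*y**2 + 10*y + 8; no integer root y with |y| ≤ 4.
  x = -1: f_y(-1, y) = 6*y**2 + 12*y + 7; no integer root y with |y| ≤ 4.
  x = 0: f_y(0, y) = 6*y**2 + 14*y + 8; vanishes at y ∈ {-1}. (0, -1): f_x = 0, f = 0 — SINGULAR.
  x = 1: f_y(1, y) = 6*y**2 + 16*y + 11; no integer root y with |y| ≤ 4.
  x = 2: f_y(2, y) = 6*y**2 + 18*y + 16; no integer root y with |y| ≤ 4.
  x = 3: f_y(3, y) = 6*y**2 + 20*y + 23; no integer root y with |y| ≤ 4.
  x = 4: f_y(4, y) = 6*y**2 + 22*y + 32; no integer root y with |y| ≤ 4.
Only singular point on the grid: (0, -1).
Classify: substitute x = 0 + u, y = -1 + v and expand: f = -u**3 + u**2*v + u*v**2 + 2*v**3 + v**2.
No constant or linear terms (consistent with a singular point). Quadratic part: v**2. Cubic part: -u**3 + u**2*v + u*v**2 + 2*v**3.
The quadratic part v**2 is a perfect square, so there is a single (double) tangent line v = 0, i.e. y = -1. Restricting the cubic part to that line (v = 0) leaves -u**3 ≠ 0, so f is not divisible by v and the branch is v² ≈ u**3 to lowest order — this is a cusp.
Classification: cusp.


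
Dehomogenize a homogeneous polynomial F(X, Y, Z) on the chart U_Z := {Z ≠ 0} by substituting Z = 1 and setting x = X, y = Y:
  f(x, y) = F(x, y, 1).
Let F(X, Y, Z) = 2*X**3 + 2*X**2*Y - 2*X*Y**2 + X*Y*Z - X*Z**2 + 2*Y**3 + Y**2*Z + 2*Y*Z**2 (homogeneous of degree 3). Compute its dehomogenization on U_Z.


f(x, y) = 2*x**3 + 2*x**2*y - 2*x*y**2 + x*y - x + 2*y**3 + y**2 + 2*y

On U_Z we set Z = 1. Each monomial c·X^i·Y^j·Z^k in F becomes c·x^i·y^j·1^k = c·x^i·y^j.
Substituting Z = 1: F(X, Y, 1) = 2*x**3 + 2*x**2*y - 2*x*y**2 + x*y - x + 2*y**3 + y**2 + 2*y.
Note: deg(f) ≤ deg(F) = 3; strict inequality happens when F is divisible by Z (lost terms).


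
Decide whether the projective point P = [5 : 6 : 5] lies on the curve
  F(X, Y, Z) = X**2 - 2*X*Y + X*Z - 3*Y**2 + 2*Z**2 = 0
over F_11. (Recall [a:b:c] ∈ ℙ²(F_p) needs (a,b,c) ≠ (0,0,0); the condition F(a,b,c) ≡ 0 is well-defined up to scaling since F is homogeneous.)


F(5,6,5) ≡ 9 (mod 11); P is NOT on the curve.

Evaluate F(5, 6, 5) term-by-term (mod 11).
  X**2 ↦ 1·25·1·1 = 25
  -2*X*Y ↦ -2·5·6·1 = -60
  X*Z ↦ 1·5·1·5 = 25
  -3*Y**2 ↦ -3·1·36·1 = -108
  2*Z**2 ↦ 2·1·1·25 = 50
Sum: F(5, 6, 5) = (25) + (-60) + (25) + (-108) + (50) = -68.
Reducing mod 11: -68 ≡ 9 (mod 11).
Since F(a, b, c) ≡ 9 ≠ 0 (mod 11), P does NOT lie on the curve.


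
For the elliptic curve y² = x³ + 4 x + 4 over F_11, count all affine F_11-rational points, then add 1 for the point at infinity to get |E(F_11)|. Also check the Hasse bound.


Affine points = {(0, 2), (0, 9), (1, 3), (1, 8), (2, 3), (2, 8), (7, 1), (7, 10), (8, 3), (8, 8)}; affine count = 10; |E(F_11)| = 11.

Discriminant check: Δ ∝ 4a³ + 27b² = 4·4³ + 27·4² = 4·64 + 27·16 ≡ 6 (mod 11). Nonzero ⇒ E is nonsingular.
For each x ∈ F_11, compute rhs = x³ + 4·x + 4 mod 11, then count y ∈ F_11 with y² ≡ rhs.
  x = 0: rhs = 4, matching y values: 2, 9 (2 points).
  x = 1: rhs = 9, matching y values: 3, 8 (2 points).
  x = 2: rhs = 9, matching y values: 3, 8 (2 points).
  x = 3: rhs = 10, matching y values: none (0 points).
  x = 4: rhs = 7, matching y values: none (0 points).
  x = 5: rhs = 6, matching y values: none (0 points).
  x = 6: rhs = 2, matching y values: none (0 points).
  x = 7: rhs = 1, matching y values: 1, 10 (2 points).
  x = 8: rhs = 9, matching y values: 3, 8 (2 points).
  x = 9: rhs = 10, matching y values: none (0 points).
  x = 10: rhs = 10, matching y values: none (0 points).
Total affine count: 10.
Full point count |E(F_11)| = 10 + 1 = 11.
Hasse bound: |11 − (11+1)| = |-1| = 1 ≤ 2√11 ≈ 6.6332 ✓.


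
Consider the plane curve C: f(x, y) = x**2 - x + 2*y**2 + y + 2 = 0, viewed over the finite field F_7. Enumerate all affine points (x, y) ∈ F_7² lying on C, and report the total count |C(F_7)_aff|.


Affine F_7-points: {(2, 1), (2, 2), (3, 5), (4, 0), (4, 3), (5, 5), (6, 1), (6, 2)}; count = 8.

For each of the 49 pairs (x, y) ∈ F_7², evaluate f(x, y) mod 7. Record the zeros.
  x = 0: [0↦2, 1↦5, 2↦5, 3↦2, 4↦3, 5↦1, 6↦3]  zeros at y ∈ ∅
  x = 1: [0↦2, 1↦5, 2↦5, 3↦2, 4↦3, 5↦1, 6↦3]  zeros at y ∈ ∅
  x = 2: [0↦4, 1↦0, 2↦0, 3↦4, 4↦5, 5↦3, 6↦5]  zeros at y ∈ {1, 2}
  x = 3: [0↦1, 1↦4, 2↦4, 3↦1, 4↦2, 5↦0, 6↦2]  zeros at y ∈ {5}
  x = 4: [0↦0, 1↦3, 2↦3, 3↦0, 4↦1, 5↦6, 6↦1]  zeros at y ∈ {0, 3}
  x = 5: [0↦1, 1↦4, 2↦4, 3↦1, 4↦2, 5↦0, 6↦2]  zeros at y ∈ {5}
  x = 6: [0↦4, 1↦0, 2↦0, 3↦4, 4↦5, 5↦3, 6↦5]  zeros at y ∈ {1, 2}
Collecting zeros: affine points = {(2, 1), (2, 2), (3, 5), (4, 0), (4, 3), (5, 5), (6, 1), (6, 2)}.
Total count |C(F_7)_aff| = 8.


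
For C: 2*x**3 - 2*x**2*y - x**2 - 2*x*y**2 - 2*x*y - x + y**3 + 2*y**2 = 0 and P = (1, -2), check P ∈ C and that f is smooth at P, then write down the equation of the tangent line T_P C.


Tangent line at P: 7*x + 8*y + 9 = 0.

Step 1: f(1, -2) = 0, so P lies on C.
Step 2: partial derivatives
  f_x(x, y) = 6*x**2 - 4*x*y - 2*x - 2*y**2 - 2*y - 1, f_y(x, y) = -2*x**2 - 4*x*y - 2*x + 3*y**2 + 4*y.
  f_x(P) = 7, f_y(P) = 8 (gradient nonzero, so P is smooth).
Step 3: tangent line at P: 7·(x − 1) + 8·(y − -2) = 0.
Expanding: 7*x + 8*y + 9 = 0.


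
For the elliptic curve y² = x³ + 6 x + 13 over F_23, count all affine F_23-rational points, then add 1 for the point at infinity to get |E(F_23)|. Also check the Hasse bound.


Affine points = {(0, 6), (0, 17), (3, 9), (3, 14), (4, 3), (4, 20), (6, 9), (6, 14), (14, 9), (14, 14), (21, 4), (21, 19), (22, 11), (22, 12)}; affine count = 14; |E(F_23)| = 15.

Discriminant check: Δ ∝ 4a³ + 27b² = 4·6³ + 27·13² = 4·216 + 27·169 ≡ 22 (mod 23). Nonzero ⇒ E is nonsingular.
For each x ∈ F_23, compute rhs = x³ + 6·x + 13 mod 23, then count y ∈ F_23 with y² ≡ rhs.
  x = 0: rhs = 13, matching y values: 6, 17 (2 points).
  x = 1: rhs = 20, matching y values: none (0 points).
  x = 2: rhs = 10, matching y values: none (0 points).
  x = 3: rhs = 12, matching y values: 9, 14 (2 points).
  x = 4: rhs = 9, matching y values: 3, 20 (2 points).
  x = 5: rhs = 7, matching y values: none (0 points).
  x = 6: rhs = 12, matching y values: 9, 14 (2 points).
  x = 7: rhs = 7, matching y values: none (0 points).
  x = 8: rhs = 21, matching y values: none (0 points).
  x = 9: rhs = 14, matching y values: none (0 points).
  x = 10: rhs = 15, matching y values: none (0 points).
  x = 11: rhs = 7, matching y values: none (0 points).
  x = 12: rhs = 19, matching y values: none (0 points).
  x = 13: rhs = 11, matching y values: none (0 points).
  x = 14: rhs = 12, matching y values: 9, 14 (2 points).
  x = 15: rhs = 5, matching y values: none (0 points).
  x = 16: rhs = 19, matching y values: none (0 points).
  x = 17: rhs = 14, matching y values: none (0 points).
  x = 18: rhs = 19, matching y values: none (0 points).
  x = 19: rhs = 17, matching y values: none (0 points).
  x = 20: rhs = 14, matching y values: none (0 points).
  x = 21: rhs = 16, matching y values: 4, 19 (2 points).
  x = 22: rhs = 6, matching y values: 11, 12 (2 points).
Total affine count: 14.
Full point count |E(F_23)| = 14 + 1 = 15.
Hasse bound: |15 − (23+1)| = |-9| = 9 ≤ 2√23 ≈ 9.5917 ✓.


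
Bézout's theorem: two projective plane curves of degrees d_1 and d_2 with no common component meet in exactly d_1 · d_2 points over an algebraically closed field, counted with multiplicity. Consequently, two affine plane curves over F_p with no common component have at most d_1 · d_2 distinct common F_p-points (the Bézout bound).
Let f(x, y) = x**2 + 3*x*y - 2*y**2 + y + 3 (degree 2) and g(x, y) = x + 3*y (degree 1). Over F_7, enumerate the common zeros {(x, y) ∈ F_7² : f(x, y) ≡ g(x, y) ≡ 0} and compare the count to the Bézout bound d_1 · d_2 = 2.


Common zeros: {(3, 6), (6, 5)}; count = 2; Bézout bound = 2.

deg(f) = 2, deg(g) = 1, so Bézout bound = 2.
Scan x ∈ F_7. For each x, list the y ∈ F_7 with f(x, y) ≡ 0 and those with g(x, y) ≡ 0 (mod 7); the common zeros in that column are the intersection.
  x = 0: f ≡ 0 at y ∈ {5, 6}; g ≡ 0 at y ∈ {0}; common: ∅.
  x = 1: f ≡ 0 at y ∈ ∅; g ≡ 0 at y ∈ {2}; common: ∅.
  x = 2: f ≡ 0 at y ∈ {0}; g ≡ 0 at y ∈ {4}; common: ∅.
  x = 3: f ≡ 0 at y ∈ {6}; g ≡ 0 at y ∈ {6}; common: {6}.
  x = 4: f ≡ 0 at y ∈ ∅; g ≡ 0 at y ∈ {1}; common: ∅.
  x = 5: f ≡ 0 at y ∈ {0, 1}; g ≡ 0 at y ∈ {3}; common: ∅.
  x = 6: f ≡ 0 at y ∈ {1, 5}; g ≡ 0 at y ∈ {5}; common: {5}.
Collecting: common zeros = {(3, 6), (6, 5)}, so the count is 2.
Comparison with the Bézout bound: 2 ≤ 2 = deg(f)·deg(g), as expected for curves with no common component (the bound is attained).


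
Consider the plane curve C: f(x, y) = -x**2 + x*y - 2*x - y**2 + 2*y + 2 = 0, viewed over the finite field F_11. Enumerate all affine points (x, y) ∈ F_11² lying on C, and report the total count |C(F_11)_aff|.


Affine F_11-points: {(0, 6), (0, 7), (1, 5), (1, 9), (2, 5), (2, 10), (4, 0), (4, 6), (5, 0), (5, 7), (6, 9), (6, 10)}; count = 12.

For each of the 121 pairs (x, y) ∈ F_11², evaluate f(x, y) mod 11. Record the zeros.
  x = 0: [0↦2, 1↦3, 2↦2, 3↦10, 4↦5, 5↦9, 6↦0, 7↦0, 8↦9, 9↦5, 10↦10]  zeros at y ∈ {6, 7}
  x = 1: [0↦10, 1↦1, 2↦1, 3↦10, 4↦6, 5↦0, 6↦3, 7↦4, 8↦3, 9↦0, 10↦6]  zeros at y ∈ {5, 9}
  x = 2: [0↦5, 1↦8, 2↦9, 3↦8, 4↦5, 5↦0, 6↦4, 7↦6, 8↦6, 9↦4, 10↦0]  zeros at y ∈ {5, 10}
  x = 3: [0↦9, 1↦2, 2↦4, 3↦4, 4↦2, 5↦9, 6↦3, 7↦6, 8↦7, 9↦6, 10↦3]  zeros at y ∈ ∅
  x = 4: [0↦0, 1↦5, 2↦8, 3↦9, 4↦8, 5↦5, 6↦0, 7↦4, 8↦6, 9↦6, 10↦4]  zeros at y ∈ {0, 6}
  x = 5: [0↦0, 1↦6, 2↦10, 3↦1, 4↦1, 5↦10, 6↦6, 7↦0, 8↦3, 9↦4, 10↦3]  zeros at y ∈ {0, 7}
  x = 6: [0↦9, 1↦5, 2↦10, 3↦2, 4↦3, 5↦2, 6↦10, 7↦5, 8↦9, 9↦0, 10↦0]  zeros at y ∈ {9, 10}
  x = 7: [0↦5, 1↦2, 2↦8, 3↦1, 4↦3, 5↦3, 6↦1, 7↦8, 8↦2, 9↦5, 10↦6]  zeros at y ∈ ∅
  x = 8: [0↦10, 1↦8, 2↦4, 3↦9, 4↦1, 5↦2, 6↦1, 7↦9, 8↦4, 9↦8, 10↦10]  zeros at y ∈ ∅
  x = 9: [0↦2, 1↦1, 2↦9, 3↦4, 4↦8, 5↦10, 6↦10, 7↦8, 8↦4, 9↦9, 10↦1]  zeros at y ∈ ∅
  x = 10: [0↦3, 1↦3, 2↦1, 3↦8, 4↦2, 5↦5, 6↦6, 7↦5, 8↦2, 9↦8, 10↦1]  zeros at y ∈ ∅
Collecting zeros: affine points = {(0, 6), (0, 7), (1, 5), (1, 9), (2, 5), (2, 10), (4, 0), (4, 6), (5, 0), (5, 7), (6, 9), (6, 10)}.
Total count |C(F_11)_aff| = 12.


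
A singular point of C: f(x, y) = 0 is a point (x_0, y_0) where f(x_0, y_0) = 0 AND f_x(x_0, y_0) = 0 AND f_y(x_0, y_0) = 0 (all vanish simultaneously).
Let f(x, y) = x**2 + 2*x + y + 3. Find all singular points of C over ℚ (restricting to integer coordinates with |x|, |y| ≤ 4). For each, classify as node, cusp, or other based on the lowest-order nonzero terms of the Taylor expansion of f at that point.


No singular points in the scanned grid; C is smooth there.

Compute partial derivatives:
  f_x = 2*x + 2.
  f_y = 1.
f_y = 1 is a nonzero constant, so f_y never vanishes: no point (x, y) can satisfy f = f_x = f_y = 0. In particular no (x, y) ∈ {−4, ..., 4}² is singular; the curve is smooth.


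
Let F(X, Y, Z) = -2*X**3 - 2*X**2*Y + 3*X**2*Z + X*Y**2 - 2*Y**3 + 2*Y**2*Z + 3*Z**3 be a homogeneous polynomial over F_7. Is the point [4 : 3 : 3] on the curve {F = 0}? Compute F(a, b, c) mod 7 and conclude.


F(4,3,3) ≡ 2 (mod 7); P is NOT on the curve.

Evaluate F(4, 3, 3) term-by-term (mod 7).
  -2*X**3 ↦ -2·64·1·1 = -128
  -2*X**2*Y ↦ -2·16·3·1 = -96
  3*X**2*Z ↦ 3·16·1·3 = 144
  X*Y**2 ↦ 1·4·9·1 = 36
  -2*Y**3 ↦ -2·1·27·1 = -54
  2*Y**2*Z ↦ 2·1·9·3 = 54
  3*Z**3 ↦ 3·1·1·27 = 81
Sum: F(4, 3, 3) = (-128) + (-96) + (144) + (36) + (-54) + (54) + (81) = 37.
Reducing mod 7: 37 ≡ 2 (mod 7).
Since F(a, b, c) ≡ 2 ≠ 0 (mod 7), P does NOT lie on the curve.


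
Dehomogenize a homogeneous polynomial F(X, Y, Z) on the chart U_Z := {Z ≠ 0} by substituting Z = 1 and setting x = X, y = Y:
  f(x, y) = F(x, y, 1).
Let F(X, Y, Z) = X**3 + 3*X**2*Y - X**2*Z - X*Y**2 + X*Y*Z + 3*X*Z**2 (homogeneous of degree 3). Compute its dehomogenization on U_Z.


f(x, y) = x**3 + 3*x**2*y - x**2 - x*y**2 + x*y + 3*x

On U_Z we set Z = 1. Each monomial c·X^i·Y^j·Z^k in F becomes c·x^i·y^j·1^k = c·x^i·y^j.
Substituting Z = 1: F(X, Y, 1) = x**3 + 3*x**2*y - x**2 - x*y**2 + x*y + 3*x.
Note: deg(f) ≤ deg(F) = 3; strict inequality happens when F is divisible by Z (lost terms).


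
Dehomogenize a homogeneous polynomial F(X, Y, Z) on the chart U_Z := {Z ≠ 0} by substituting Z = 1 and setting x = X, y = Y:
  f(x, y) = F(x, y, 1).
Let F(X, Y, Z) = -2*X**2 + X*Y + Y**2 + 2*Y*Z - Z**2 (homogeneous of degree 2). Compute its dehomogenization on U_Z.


f(x, y) = -2*x**2 + x*y + y**2 + 2*y - 1

On U_Z we set Z = 1. Each monomial c·X^i·Y^j·Z^k in F becomes c·x^i·y^j·1^k = c·x^i·y^j.
Substituting Z = 1: F(X, Y, 1) = -2*x**2 + x*y + y**2 + 2*y - 1.
Note: deg(f) ≤ deg(F) = 2; strict inequality happens when F is divisible by Z (lost terms).


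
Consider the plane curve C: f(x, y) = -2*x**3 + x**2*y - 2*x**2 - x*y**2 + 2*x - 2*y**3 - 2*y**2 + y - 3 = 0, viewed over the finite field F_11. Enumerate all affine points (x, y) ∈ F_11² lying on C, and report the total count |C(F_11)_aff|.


Affine F_11-points: {(2, 9), (3, 1), (4, 10), (5, 4), (6, 0), (10, 7)}; count = 6.

For each of the 121 pairs (x, y) ∈ F_11², evaluate f(x, y) mod 11. Record the zeros.
  x = 0: [0↦8, 1↦5, 2↦8, 3↦5, 4↦6, 5↦10, 6↦5, 7↦1, 8↦8, 9↦3, 10↦7]  zeros at y ∈ ∅
  x = 1: [0↦6, 1↦3, 2↦4, 3↦8, 4↦3, 5↦10, 6↦6, 7↦1, 8↦5, 9↦6, 10↦3]  zeros at y ∈ ∅
  x = 2: [0↦10, 1↦9, 2↦10, 3↦1, 4↦3, 5↦4, 6↦3, 7↦10, 8↦2, 9↦0, 10↦3]  zeros at y ∈ {9}
  x = 3: [0↦8, 1↦0, 2↦3, 3↦5, 4↦5, 5↦2, 6↦6, 7↦5, 8↦9, 9↦6, 10↦6]  zeros at y ∈ {1}
  x = 4: [0↦10, 1↦8, 2↦4, 3↦8, 4↦8, 5↦3, 6↦3, 7↦7, 8↦3, 9↦1, 10↦0]  zeros at y ∈ {10}
  x = 5: [0↦4, 1↦10, 2↦1, 3↦9, 4↦0, 5↦6, 6↦4, 7↦4, 8↦5, 9↦6, 10↦6]  zeros at y ∈ {4}
  x = 6: [0↦0, 1↦5, 2↦4, 3↦7, 4↦2, 5↦10, 6↦8, 7↦6, 8↦3, 9↦9, 10↦1]  zeros at y ∈ {0}
  x = 7: [0↦8, 1↦3, 2↦1, 3↦1, 4↦2, 5↦3, 6↦3, 7↦1, 8↦7, 9↦9, 10↦6]  zeros at y ∈ ∅
  x = 8: [0↦5, 1↦3, 2↦2, 3↦1, 4↦10, 5↦6, 6↦10, 7↦10, 8↦5, 9↦5, 10↦9]  zeros at y ∈ ∅
  x = 9: [0↦1, 1↦4, 2↦6, 3↦6, 4↦3, 5↦7, 6↦6, 7↦10, 8↦7, 9↦7, 10↦9]  zeros at y ∈ ∅
  x = 10: [0↦6, 1↦5, 2↦1, 3↦4, 4↦2, 5↦5, 6↦1, 7↦0, 8↦1, 9↦3, 10↦5]  zeros at y ∈ {7}
Collecting zeros: affine points = {(2, 9), (3, 1), (4, 10), (5, 4), (6, 0), (10, 7)}.
Total count |C(F_11)_aff| = 6.


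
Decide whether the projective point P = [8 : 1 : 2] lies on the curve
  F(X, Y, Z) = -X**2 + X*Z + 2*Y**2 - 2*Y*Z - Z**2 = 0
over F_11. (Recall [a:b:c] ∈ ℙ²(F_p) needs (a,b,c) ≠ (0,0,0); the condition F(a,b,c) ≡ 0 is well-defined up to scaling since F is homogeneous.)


F(8,1,2) ≡ 1 (mod 11); P is NOT on the curve.

Evaluate F(8, 1, 2) term-by-term (mod 11).
  -X**2 ↦ -1·64·1·1 = -64
  X*Z ↦ 1·8·1·2 = 16
  2*Y**2 ↦ 2·1·1·1 = 2
  -2*Y*Z ↦ -2·1·1·2 = -4
  -Z**2 ↦ -1·1·1·4 = -4
Sum: F(8, 1, 2) = (-64) + (16) + (2) + (-4) + (-4) = -54.
Reducing mod 11: -54 ≡ 1 (mod 11).
Since F(a, b, c) ≡ 1 ≠ 0 (mod 11), P does NOT lie on the curve.


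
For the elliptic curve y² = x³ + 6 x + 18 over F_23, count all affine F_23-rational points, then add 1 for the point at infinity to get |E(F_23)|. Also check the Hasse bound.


Affine points = {(0, 8), (0, 15), (1, 5), (1, 18), (5, 9), (5, 14), (7, 9), (7, 14), (8, 7), (8, 16), (11, 9), (11, 14), (12, 1), (12, 22), (13, 4), (13, 19), (16, 1), (16, 22), (18, 1), (18, 22)}; affine count = 20; |E(F_23)| = 21.

Discriminant check: Δ ∝ 4a³ + 27b² = 4·6³ + 27·18² = 4·216 + 27·324 ≡ 21 (mod 23). Nonzero ⇒ E is nonsingular.
For each x ∈ F_23, compute rhs = x³ + 6·x + 18 mod 23, then count y ∈ F_23 with y² ≡ rhs.
  x = 0: rhs = 18, matching y values: 8, 15 (2 points).
  x = 1: rhs = 2, matching y values: 5, 18 (2 points).
  x = 2: rhs = 15, matching y values: none (0 points).
  x = 3: rhs = 17, matching y values: none (0 points).
  x = 4: rhs = 14, matching y values: none (0 points).
  x = 5: rhs = 12, matching y values: 9, 14 (2 points).
  x = 6: rhs = 17, matching y values: none (0 points).
  x = 7: rhs = 12, matching y values: 9, 14 (2 points).
  x = 8: rhs = 3, matching y values: 7, 16 (2 points).
  x = 9: rhs = 19, matching y values: none (0 points).
  x = 10: rhs = 20, matching y values: none (0 points).
  x = 11: rhs = 12, matching y values: 9, 14 (2 points).
  x = 12: rhs = 1, matching y values: 1, 22 (2 points).
  x = 13: rhs = 16, matching y values: 4, 19 (2 points).
  x = 14: rhs = 17, matching y values: none (0 points).
  x = 15: rhs = 10, matching y values: none (0 points).
  x = 16: rhs = 1, matching y values: 1, 22 (2 points).
  x = 17: rhs = 19, matching y values: none (0 points).
  x = 18: rhs = 1, matching y values: 1, 22 (2 points).
  x = 19: rhs = 22, matching y values: none (0 points).
  x = 20: rhs = 19, matching y values: none (0 points).
  x = 21: rhs = 21, matching y values: none (0 points).
  x = 22: rhs = 11, matching y values: none (0 points).
Total affine count: 20.
Full point count |E(F_23)| = 20 + 1 = 21.
Hasse bound: |21 − (23+1)| = |-3| = 3 ≤ 2√23 ≈ 9.5917 ✓.


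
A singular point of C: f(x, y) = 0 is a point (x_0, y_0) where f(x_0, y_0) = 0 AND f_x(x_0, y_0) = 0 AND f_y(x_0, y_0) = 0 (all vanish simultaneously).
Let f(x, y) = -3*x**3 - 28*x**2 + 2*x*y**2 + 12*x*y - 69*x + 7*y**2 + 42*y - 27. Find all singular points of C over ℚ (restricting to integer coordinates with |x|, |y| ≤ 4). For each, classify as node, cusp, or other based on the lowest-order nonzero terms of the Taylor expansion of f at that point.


Singular points: {(-3, -3)}; classification: node.

Compute partial derivatives:
  f_x = -9*x**2 - 56*x + 2*y**2 + 12*y - 69.
  f_y = 4*x*y + 12*x + 14*y + 42.
Scan x_0 ∈ {−4, ..., 4}. For each x_0, f_y(x_0, y) is a polynomial in y; find its integer roots y ∈ {−4, ..., 4}, then test f_x and f at those candidates.
  x = -4: f_y(-4, y) = -2*y - 6; vanishes at y ∈ {-3}. (-4, -3): f_x = -7 ≠ 0.
  x = -3: f_y(-3, y) = 2*y + 6; vanishes at y ∈ {-3}. (-3, -3): f_x = 0, f = 0 — SINGULAR.
  x = -2: f_y(-2, y) = 6*y + 18; vanishes at y ∈ {-3}. (-2, -3): f_x = -11 ≠ 0.
  x = -1: f_y(-1, y) = 10*y + 30; vanishes at y ∈ {-3}. (-1, -3): f_x = -40 ≠ 0.
  x = 0: f_y(0, y) = 14*y + 42; vanishes at y ∈ {-3}. (0, -3): f_x = -87 ≠ 0.
  x = 1: f_y(1, y) = 18*y + 54; vanishes at y ∈ {-3}. (1, -3): f_x = -152 ≠ 0.
  x = 2: f_y(2, y) = 22*y + 66; vanishes at y ∈ {-3}. (2, -3): f_x = -235 ≠ 0.
  x = 3: f_y(3, y) = 26*y + 78; vanishes at y ∈ {-3}. (3, -3): f_x = -336 ≠ 0.
  x = 4: f_y(4, y) = 30*y + 90; vanishes at y ∈ {-3}. (4, -3): f_x = -455 ≠ 0.
Only singular point on the grid: (-3, -3).
Classify: substitute x = -3 + u, y = -3 + v and expand: f = -3*u**3 - u**2 + 2*u*v**2 + v**2.
No constant or linear terms (consistent with a singular point). Quadratic part: -u**2 + v**2. Cubic part: -3*u**3 + 2*u*v**2.
The quadratic part v**2 - u**2 = (v − u)(v + u) splits into two distinct linear factors, so there are two distinct tangent lines y − -3 = ±(x − -3) — this is a node (ordinary double point).
Classification: node.


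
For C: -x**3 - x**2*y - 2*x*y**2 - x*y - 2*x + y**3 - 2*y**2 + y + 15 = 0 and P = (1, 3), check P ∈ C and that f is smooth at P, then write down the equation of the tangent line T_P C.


Tangent line at P: -32*x + 2*y + 26 = 0.

Step 1: f(1, 3) = 0, so P lies on C.
Step 2: partial derivatives
  f_x(x, y) = -3*x**2 - 2*x*y - 2*y**2 - y - 2, f_y(x, y) = -x**2 - 4*x*y - x + 3*y**2 - 4*y + 1.
  f_x(P) = -32, f_y(P) = 2 (gradient nonzero, so P is smooth).
Step 3: tangent line at P: -32·(x − 1) + 2·(y − 3) = 0.
Expanding: -32*x + 2*y + 26 = 0.


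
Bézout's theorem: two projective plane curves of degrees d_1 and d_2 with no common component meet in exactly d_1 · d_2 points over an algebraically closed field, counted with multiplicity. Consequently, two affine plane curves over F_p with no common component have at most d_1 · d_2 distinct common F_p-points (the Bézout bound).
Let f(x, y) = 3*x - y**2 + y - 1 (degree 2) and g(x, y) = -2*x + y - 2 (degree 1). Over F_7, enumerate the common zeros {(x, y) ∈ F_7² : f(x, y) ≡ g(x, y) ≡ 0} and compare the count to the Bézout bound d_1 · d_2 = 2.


Common zeros: ∅; count = 0; Bézout bound = 2.

deg(f) = 2, deg(g) = 1, so Bézout bound = 2.
Scan x ∈ F_7. For each x, list the y ∈ F_7 with f(x, y) ≡ 0 and those with g(x, y) ≡ 0 (mod 7); the common zeros in that column are the intersection.
  x = 0: f ≡ 0 at y ∈ {3, 5}; g ≡ 0 at y ∈ {2}; common: ∅.
  x = 1: f ≡ 0 at y ∈ {2, 6}; g ≡ 0 at y ∈ {4}; common: ∅.
  x = 2: f ≡ 0 at y ∈ {4}; g ≡ 0 at y ∈ {6}; common: ∅.
  x = 3: f ≡ 0 at y ∈ ∅; g ≡ 0 at y ∈ {1}; common: ∅.
  x = 4: f ≡ 0 at y ∈ ∅; g ≡ 0 at y ∈ {3}; common: ∅.
  x = 5: f ≡ 0 at y ∈ {0, 1}; g ≡ 0 at y ∈ {5}; common: ∅.
  x = 6: f ≡ 0 at y ∈ ∅; g ≡ 0 at y ∈ {0}; common: ∅.
Collecting: common zeros = ∅, so the count is 0.
Comparison with the Bézout bound: 0 ≤ 2 = deg(f)·deg(g), as expected for curves with no common component (the affine F_7-count falls short of the bound because intersections may lie at infinity, over extension fields, or carry multiplicity).


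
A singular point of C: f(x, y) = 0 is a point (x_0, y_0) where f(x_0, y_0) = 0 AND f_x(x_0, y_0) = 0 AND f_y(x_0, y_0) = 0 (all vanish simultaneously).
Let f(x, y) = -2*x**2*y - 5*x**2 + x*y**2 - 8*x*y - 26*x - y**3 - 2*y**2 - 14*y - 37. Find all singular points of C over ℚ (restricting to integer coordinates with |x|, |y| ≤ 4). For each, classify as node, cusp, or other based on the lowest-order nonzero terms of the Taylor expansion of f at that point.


Singular points: {(-3, -2)}; classification: node.

Compute partial derivatives:
  f_x = -4*x*y - 10*x + y**2 - 8*y - 26.
  f_y = -2*x**2 + 2*x*y - 8*x - 3*y**2 - 4*y - 14.
Scan x_0 ∈ {−4, ..., 4}. For each x_0, f_y(x_0, y) is a polynomial in y; find its integer roots y ∈ {−4, ..., 4}, then test f_x and f at those candidates.
  x = -4: f_y(-4, y) = -3*y**2 - 12*y - 14; no integer root y with |y| ≤ 4.
  x = -3: f_y(-3, y) = -3*y**2 - 10*y - 8; vanishes at y ∈ {-2}. (-3, -2): f_x = 0, f = 0 — SINGULAR.
  x = -2: f_y(-2, y) = -3*y**2 - 8*y - 6; no integer root y with |y| ≤ 4.
  x = -1: f_y(-1, y) = -3*y**2 - 6*y - 8; no integer root y with |y| ≤ 4.
  x = 0: f_y(0, y) = -3*y**2 - 4*y - 14; no integer root y with |y| ≤ 4.
  x = 1: f_y(1, y) = -3*y**2 - 2*y - 24; no integer root y with |y| ≤ 4.
  x = 2: f_y(2, y) = -3*y**2 - 38; no integer root y with |y| ≤ 4.
  x = 3: f_y(3, y) = -3*y**2 + 2*y - 56; no integer root y with |y| ≤ 4.
  x = 4: f_y(4, y) = -3*y**2 + 4*y - 78; no integer root y with |y| ≤ 4.
Only singular point on the grid: (-3, -2).
Classify: substitute x = -3 + u, y = -2 + v and expand: f = -2*u**2*v - u**2 + u*v**2 - v**3 + v**2.
No constant or linear terms (consistent with a singular point). Quadratic part: -u**2 + v**2. Cubic part: -2*u**2*v + u*v**2 - v**3.
The quadratic part v**2 - u**2 = (v − u)(v + u) splits into two distinct linear factors, so there are two distinct tangent lines y − -2 = ±(x − -3) — this is a node (ordinary double point).
Classification: node.


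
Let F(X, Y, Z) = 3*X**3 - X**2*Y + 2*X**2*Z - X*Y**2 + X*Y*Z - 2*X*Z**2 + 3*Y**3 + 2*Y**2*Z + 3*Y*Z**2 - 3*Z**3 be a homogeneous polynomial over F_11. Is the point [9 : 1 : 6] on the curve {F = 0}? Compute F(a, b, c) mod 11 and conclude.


F(9,1,6) ≡ 3 (mod 11); P is NOT on the curve.

Evaluate F(9, 1, 6) term-by-term (mod 11).
  3*X**3 ↦ 3·729·1·1 = 2187
  -X**2*Y ↦ -1·81·1·1 = -81
  2*X**2*Z ↦ 2·81·1·6 = 972
  -X*Y**2 ↦ -1·9·1·1 = -9
  X*Y*Z ↦ 1·9·1·6 = 54
  -2*X*Z**2 ↦ -2·9·1·36 = -648
  3*Y**3 ↦ 3·1·1·1 = 3
  2*Y**2*Z ↦ 2·1·1·6 = 12
  3*Y*Z**2 ↦ 3·1·1·36 = 108
  -3*Z**3 ↦ -3·1·1·216 = -648
Sum: F(9, 1, 6) = (2187) + (-81) + (972) + (-9) + (54) + (-648) + (3) + (12) + (108) + (-648) = 1950.
Reducing mod 11: 1950 ≡ 3 (mod 11).
Since F(a, b, c) ≡ 3 ≠ 0 (mod 11), P does NOT lie on the curve.


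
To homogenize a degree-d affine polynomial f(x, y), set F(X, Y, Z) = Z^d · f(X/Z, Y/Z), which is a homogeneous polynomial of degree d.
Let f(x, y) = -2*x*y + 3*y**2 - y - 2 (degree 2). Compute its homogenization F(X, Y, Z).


F(X, Y, Z) = -2*X*Y + 3*Y**2 - Y*Z - 2*Z**2

deg(f) = 2.
Substitute x = X/Z, y = Y/Z into f, then multiply by Z^2.
  monomial -2·x^1·y^1 ↦ -2·X^1·Y^1·Z^0.
  monomial 3·x^0·y^2 ↦ 3·X^0·Y^2·Z^0.
  monomial -1·x^0·y^1 ↦ -1·X^0·Y^1·Z^1.
  monomial -2·x^0·y^0 ↦ -2·X^0·Y^0·Z^2.
Collecting: F(X, Y, Z) = -2*X*Y + 3*Y**2 - Y*Z - 2*Z**2.


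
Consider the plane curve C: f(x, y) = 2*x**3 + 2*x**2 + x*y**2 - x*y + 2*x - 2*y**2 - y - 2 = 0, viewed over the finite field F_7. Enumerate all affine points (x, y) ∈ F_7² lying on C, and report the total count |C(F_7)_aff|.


Affine F_7-points: {(2, 4), (5, 0), (5, 2), (6, 1), (6, 6)}; count = 5.

For each of the 49 pairs (x, y) ∈ F_7², evaluate f(x, y) mod 7. Record the zeros.
  x = 0: [0↦5, 1↦2, 2↦2, 3↦5, 4↦4, 5↦6, 6↦4]  zeros at y ∈ ∅
  x = 1: [0↦4, 1↦1, 2↦3, 3↦3, 4↦1, 5↦4, 6↦5]  zeros at y ∈ ∅
  x = 2: [0↦5, 1↦2, 2↦6, 3↦3, 4↦0, 5↦4, 6↦1]  zeros at y ∈ {4}
  x = 3: [0↦6, 1↦3, 2↦2, 3↦3, 4↦6, 5↦4, 6↦4]  zeros at y ∈ ∅
  x = 4: [0↦5, 1↦2, 2↦3, 3↦1, 4↦3, 5↦2, 6↦5]  zeros at y ∈ ∅
  x = 5: [0↦0, 1↦4, 2↦0, 3↦2, 4↦3, 5↦3, 6↦2]  zeros at y ∈ {0, 2}
  x = 6: [0↦3, 1↦0, 2↦5, 3↦4, 4↦4, 5↦5, 6↦0]  zeros at y ∈ {1, 6}
Collecting zeros: affine points = {(2, 4), (5, 0), (5, 2), (6, 1), (6, 6)}.
Total count |C(F_7)_aff| = 5.


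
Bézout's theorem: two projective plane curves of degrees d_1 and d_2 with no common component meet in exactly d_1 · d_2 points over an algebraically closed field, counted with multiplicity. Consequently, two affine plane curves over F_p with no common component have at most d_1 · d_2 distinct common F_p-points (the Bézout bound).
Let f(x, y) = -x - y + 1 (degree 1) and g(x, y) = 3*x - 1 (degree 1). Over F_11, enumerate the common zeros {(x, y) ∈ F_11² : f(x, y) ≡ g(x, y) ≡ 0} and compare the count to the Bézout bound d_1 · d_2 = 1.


Common zeros: {(4, 8)}; count = 1; Bézout bound = 1.

deg(f) = 1, deg(g) = 1, so Bézout bound = 1.
Scan x ∈ F_11. For each x, list the y ∈ F_11 with f(x, y) ≡ 0 and those with g(x, y) ≡ 0 (mod 11); the common zeros in that column are the intersection.
  x = 0: f ≡ 0 at y ∈ {1}; g ≡ 0 at y ∈ ∅; common: ∅.
  x = 1: f ≡ 0 at y ∈ {0}; g ≡ 0 at y ∈ ∅; common: ∅.
  x = 2: f ≡ 0 at y ∈ {10}; g ≡ 0 at y ∈ ∅; common: ∅.
  x = 3: f ≡ 0 at y ∈ {9}; g ≡ 0 at y ∈ ∅; common: ∅.
  x = 4: f ≡ 0 at y ∈ {8}; g ≡ 0 at y ∈ {0, 1, 2, 3, 4, 5, 6, 7, 8, 9, 10}; common: {8}.
  x = 5: f ≡ 0 at y ∈ {7}; g ≡ 0 at y ∈ ∅; common: ∅.
  x = 6: f ≡ 0 at y ∈ {6}; g ≡ 0 at y ∈ ∅; common: ∅.
  x = 7: f ≡ 0 at y ∈ {5}; g ≡ 0 at y ∈ ∅; common: ∅.
  x = 8: f ≡ 0 at y ∈ {4}; g ≡ 0 at y ∈ ∅; common: ∅.
  x = 9: f ≡ 0 at y ∈ {3}; g ≡ 0 at y ∈ ∅; common: ∅.
  x = 10: f ≡ 0 at y ∈ {2}; g ≡ 0 at y ∈ ∅; common: ∅.
Collecting: common zeros = {(4, 8)}, so the count is 1.
Comparison with the Bézout bound: 1 ≤ 1 = deg(f)·deg(g), as expected for curves with no common component (the bound is attained).


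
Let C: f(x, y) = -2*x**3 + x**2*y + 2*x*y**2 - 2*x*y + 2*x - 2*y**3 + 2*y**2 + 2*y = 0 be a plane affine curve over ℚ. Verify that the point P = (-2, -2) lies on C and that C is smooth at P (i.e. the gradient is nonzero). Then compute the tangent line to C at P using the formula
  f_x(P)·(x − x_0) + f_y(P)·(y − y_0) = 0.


Tangent line at P: -2*x - 6*y - 16 = 0.

Step 1: f(-2, -2) = 0, so P lies on C.
Step 2: partial derivatives
  f_x(x, y) = -6*x**2 + 2*x*y + 2*y**2 - 2*y + 2, f_y(x, y) = x**2 + 4*x*y - 2*x - 6*y**2 + 4*y + 2.
  f_x(P) = -2, f_y(P) = -6 (gradient nonzero, so P is smooth).
Step 3: tangent line at P: -2·(x − -2) + -6·(y − -2) = 0.
Expanding: -2*x - 6*y - 16 = 0.


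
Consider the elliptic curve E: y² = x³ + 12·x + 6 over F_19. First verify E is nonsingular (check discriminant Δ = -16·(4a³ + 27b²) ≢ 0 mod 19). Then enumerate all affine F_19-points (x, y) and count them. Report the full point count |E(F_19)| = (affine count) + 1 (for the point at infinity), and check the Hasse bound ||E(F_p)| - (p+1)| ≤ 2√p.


Affine points = {(0, 5), (0, 14), (1, 0), (2, 0), (4, 2), (4, 17), (5, 1), (5, 18), (6, 3), (6, 16), (8, 5), (8, 14), (9, 8), (9, 11), (10, 9), (10, 10), (11, 5), (11, 14), (12, 4), (12, 15), (14, 7), (14, 12), (16, 0)}; affine count = 23; |E(F_19)| = 24.

Discriminant check: Δ ∝ 4a³ + 27b² = 4·12³ + 27·6² = 4·1728 + 27·36 ≡ 18 (mod 19). Nonzero ⇒ E is nonsingular.
For each x ∈ F_19, compute rhs = x³ + 12·x + 6 mod 19, then count y ∈ F_19 with y² ≡ rhs.
  x = 0: rhs = 6, matching y values: 5, 14 (2 points).
  x = 1: rhs = 0, matching y values: 0 (1 points).
  x = 2: rhs = 0, matching y values: 0 (1 points).
  x = 3: rhs = 12, matching y values: none (0 points).
  x = 4: rhs = 4, matching y values: 2, 17 (2 points).
  x = 5: rhs = 1, matching y values: 1, 18 (2 points).
  x = 6: rhs = 9, matching y values: 3, 16 (2 points).
  x = 7: rhs = 15, matching y values: none (0 points).
  x = 8: rhs = 6, matching y values: 5, 14 (2 points).
  x = 9: rhs = 7, matching y values: 8, 11 (2 points).
  x = 10: rhs = 5, matching y values: 9, 10 (2 points).
  x = 11: rhs = 6, matching y values: 5, 14 (2 points).
  x = 12: rhs = 16, matching y values: 4, 15 (2 points).
  x = 13: rhs = 3, matching y values: none (0 points).
  x = 14: rhs = 11, matching y values: 7, 12 (2 points).
  x = 15: rhs = 8, matching y values: none (0 points).
  x = 16: rhs = 0, matching y values: 0 (1 points).
  x = 17: rhs = 12, matching y values: none (0 points).
  x = 18: rhs = 12, matching y values: none (0 points).
Total affine count: 23.
Full point count |E(F_19)| = 23 + 1 = 24.
Hasse bound: |24 − (19+1)| = |4| = 4 ≤ 2√19 ≈ 8.7178 ✓.


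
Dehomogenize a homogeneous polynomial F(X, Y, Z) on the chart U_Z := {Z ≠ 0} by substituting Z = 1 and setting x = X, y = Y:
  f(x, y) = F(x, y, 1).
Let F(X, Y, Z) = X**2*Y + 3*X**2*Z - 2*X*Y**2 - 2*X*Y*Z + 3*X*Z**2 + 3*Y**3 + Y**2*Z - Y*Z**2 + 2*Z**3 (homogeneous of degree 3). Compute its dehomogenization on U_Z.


f(x, y) = x**2*y + 3*x**2 - 2*x*y**2 - 2*x*y + 3*x + 3*y**3 + y**2 - y + 2

On U_Z we set Z = 1. Each monomial c·X^i·Y^j·Z^k in F becomes c·x^i·y^j·1^k = c·x^i·y^j.
Substituting Z = 1: F(X, Y, 1) = x**2*y + 3*x**2 - 2*x*y**2 - 2*x*y + 3*x + 3*y**3 + y**2 - y + 2.
Note: deg(f) ≤ deg(F) = 3; strict inequality happens when F is divisible by Z (lost terms).


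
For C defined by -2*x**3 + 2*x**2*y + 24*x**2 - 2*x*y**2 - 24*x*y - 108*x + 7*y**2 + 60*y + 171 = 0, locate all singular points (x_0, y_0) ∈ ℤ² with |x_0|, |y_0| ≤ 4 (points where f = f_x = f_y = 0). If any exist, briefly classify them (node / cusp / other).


Singular points: {(3, -3)}; classification: cusp.

Compute partial derivatives:
  f_x = -6*x**2 + 4*x*y + 48*x - 2*y**2 - 24*y - 108.
  f_y = 2*x**2 - 4*x*y - 24*x + 14*y + 60.
Scan x_0 ∈ {−4, ..., 4}. For each x_0, f_y(x_0, y) is a polynomial in y; find its integer roots y ∈ {−4, ..., 4}, then test f_x and f at those candidates.
  x = -4: f_y(-4, y) = 30*y + 188; no integer root y with |y| ≤ 4.
  x = -3: f_y(-3, y) = 26*y + 150; no integer root y with |y| ≤ 4.
  x = -2: f_y(-2, y) = 22*y + 116; no integer root y with |y| ≤ 4.
  x = -1: f_y(-1, y) = 18*y + 86; no integer root y with |y| ≤ 4.
  x = 0: f_y(0, y) = 14*y + 60; no integer root y with |y| ≤ 4.
  x = 1: f_y(1, y) = 10*y + 38; no integer root y with |y| ≤ 4.
  x = 2: f_y(2, y) = 6*y + 20; no integer root y with |y| ≤ 4.
  x = 3: f_y(3, y) = 2*y + 6; vanishes at y ∈ {-3}. (3, -3): f_x = 0, f = 0 — SINGULAR.
  x = 4: f_y(4, y) = -2*y - 4; vanishes at y ∈ {-2}. (4, -2): f_x = -4 ≠ 0.
Only singular point on the grid: (3, -3).
Classify: substitute x = 3 + u, y = -3 + v and expand: f = -2*u**3 + 2*u**2*v - 2*u*v**2 + v**2.
No constant or linear terms (consistent with a singular point). Quadratic part: v**2. Cubic part: -2*u**3 + 2*u**2*v - 2*u*v**2.
The quadratic part v**2 is a perfect square, so there is a single (double) tangent line v = 0, i.e. y = -3. Restricting the cubic part to that line (v = 0) leaves -2*u**3 ≠ 0, so f is not divisible by v and the branch is v² ≈ 2*u**3 to lowest order — this is a cusp.
Classification: cusp.
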